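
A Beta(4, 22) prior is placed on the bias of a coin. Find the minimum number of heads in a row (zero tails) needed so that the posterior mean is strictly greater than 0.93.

k = 289

After k heads and 0 tails the posterior is Beta(4+k, 22), with mean (4+k)/(4+22+k).
Set (4+k)/(26+k) > 0.93 and solve: k > (0.93·26 − 4)/(1 − 0.93) = 288.286.
The smallest integer exceeding 288.286 is 289.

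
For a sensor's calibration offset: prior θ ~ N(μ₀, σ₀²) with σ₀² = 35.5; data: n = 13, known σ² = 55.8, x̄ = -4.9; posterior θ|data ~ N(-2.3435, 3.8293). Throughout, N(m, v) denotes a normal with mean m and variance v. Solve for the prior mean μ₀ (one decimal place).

The posterior mean is a precision-weighted average: μ_n = (τ₀μ₀ + τ_data·x̄)/(τ₀+τ_data), with τ₀=1/σ₀² and τ_data=n/σ².
Here τ₀ = 1/35.5 = 0.028169 and τ_data = 13/55.8 = 0.232975, so τ_n = 0.261144.
Rearranging for μ₀: μ₀ = (μ_n·τ_n − τ_data·x̄)/τ₀ = (-2.3435·0.261144 − 0.232975·-4.9) / 0.028169 = 0.529587/0.028169 ≈ 18.8.

μ₀ = 18.8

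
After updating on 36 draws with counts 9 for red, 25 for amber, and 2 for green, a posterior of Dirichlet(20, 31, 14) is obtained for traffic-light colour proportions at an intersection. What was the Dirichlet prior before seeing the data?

For a Dirichlet(α) prior with multinomial counts c, the posterior is Dirichlet(α + c) componentwise.
Subtract each count from the matching posterior parameter: 20−9=11, 31−25=6, 14−2=12.

Dirichlet(11, 6, 12)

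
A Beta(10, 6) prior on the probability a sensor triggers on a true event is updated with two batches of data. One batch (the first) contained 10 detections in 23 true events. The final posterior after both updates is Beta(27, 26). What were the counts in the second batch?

7 detections and 7 misses

Because Beta–binomial updating is additive in the counts, the combined data contributed (α_post−α_prior, β_post−β_prior) successes and failures.
Total across both batches: 27−10=17 detections, 26−6=20 misses.
Subtract the first batch: 17−10=7 detections and 20−13=7 misses.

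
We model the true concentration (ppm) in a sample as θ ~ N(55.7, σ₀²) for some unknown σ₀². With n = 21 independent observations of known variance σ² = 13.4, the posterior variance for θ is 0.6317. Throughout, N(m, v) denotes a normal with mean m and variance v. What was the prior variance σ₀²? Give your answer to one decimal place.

For the Normal–Normal model with known σ², precisions add: τ_n = τ₀ + n/σ².
So 1/σ₀² = 1/0.6317 − 21/13.4 = 1.583030 − 1.567164 = 0.015866.
Hence σ₀² = 1/0.015866 ≈ 63.0.

σ₀² = 63.0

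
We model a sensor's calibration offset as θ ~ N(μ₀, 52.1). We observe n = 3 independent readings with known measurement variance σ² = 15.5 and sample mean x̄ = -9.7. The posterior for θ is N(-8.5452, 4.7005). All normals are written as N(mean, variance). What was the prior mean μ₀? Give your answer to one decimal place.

μ₀ = 3.1

The posterior mean is a precision-weighted average: μ_n = (τ₀μ₀ + τ_data·x̄)/(τ₀+τ_data), with τ₀=1/σ₀² and τ_data=n/σ².
Here τ₀ = 1/52.1 = 0.019194 and τ_data = 3/15.5 = 0.193548, so τ_n = 0.212742.
Rearranging for μ₀: μ₀ = (μ_n·τ_n − τ_data·x̄)/τ₀ = (-8.5452·0.212742 − 0.193548·-9.7) / 0.019194 = 0.059493/0.019194 ≈ 3.1.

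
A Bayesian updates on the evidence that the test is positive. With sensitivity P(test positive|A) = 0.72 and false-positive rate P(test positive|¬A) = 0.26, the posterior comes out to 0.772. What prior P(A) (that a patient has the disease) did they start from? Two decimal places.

Bayes' rule in odds form gives O(A|E) = O(A)·[P(E|A)/P(E|¬A)], hence O(A) = O(A|E)/LR.
Posterior odds = 0.772/(1−0.772) = 3.3860. LR = 0.72/0.26 = 2.7692.
Prior odds = 3.3860/2.7692 = 1.2227, so P(A) = 1.2227/(1+1.2227) ≈ 0.55.

P(A) = 0.55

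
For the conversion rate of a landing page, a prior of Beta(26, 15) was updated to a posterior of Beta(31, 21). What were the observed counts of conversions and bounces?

A Beta(a, b) prior with s successes and f failures in binomial data gives a Beta(a+s, b+f) posterior.
Match parameters: s=31−26=5, f=21−15=6.

5 conversions and 6 bounces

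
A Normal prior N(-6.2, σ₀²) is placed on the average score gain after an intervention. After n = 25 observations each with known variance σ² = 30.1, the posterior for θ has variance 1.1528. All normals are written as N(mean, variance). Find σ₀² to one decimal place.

Posterior precision equals prior precision plus data precision: 1/σ_n² = 1/σ₀² + n/σ².
So 1/σ₀² = 1/1.1528 − 25/30.1 = 0.867453 − 0.830565 = 0.036888.
Hence σ₀² = 1/0.036888 ≈ 27.1.

σ₀² = 27.1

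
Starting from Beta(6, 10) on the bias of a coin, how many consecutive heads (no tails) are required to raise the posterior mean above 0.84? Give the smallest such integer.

k = 47

After k heads and 0 tails the posterior is Beta(6+k, 10), with mean (6+k)/(6+10+k).
Set (6+k)/(16+k) > 0.84 and solve: k > (0.84·16 − 6)/(1 − 0.84) = 46.500.
The smallest integer exceeding 46.500 is 47, and checking k=47: (53)/(63) = 0.8413 > 0.84.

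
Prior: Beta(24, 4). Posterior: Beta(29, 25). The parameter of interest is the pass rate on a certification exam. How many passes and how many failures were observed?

5 passes and 21 failures

A Beta(α, β) prior with s successes and f failures in binomial data gives a Beta(α+s, β+f) posterior.
Match parameters: s=29−24=5, f=25−4=21.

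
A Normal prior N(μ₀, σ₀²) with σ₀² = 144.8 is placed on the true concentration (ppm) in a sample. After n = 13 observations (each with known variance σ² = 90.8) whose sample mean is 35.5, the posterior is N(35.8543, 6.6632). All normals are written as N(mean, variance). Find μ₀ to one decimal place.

μ₀ = 43.2

The posterior mean is a precision-weighted average: μ_n = (τ₀μ₀ + τ_data·x̄)/(τ₀+τ_data), with τ₀=1/σ₀² and τ_data=n/σ².
Here τ₀ = 1/144.8 = 0.006906 and τ_data = 13/90.8 = 0.143172, so τ_n = 0.150078.
Rearranging for μ₀: μ₀ = (μ_n·τ_n − τ_data·x̄)/τ₀ = (35.8543·0.150078 − 0.143172·35.5) / 0.006906 = 0.298336/0.006906 ≈ 43.2.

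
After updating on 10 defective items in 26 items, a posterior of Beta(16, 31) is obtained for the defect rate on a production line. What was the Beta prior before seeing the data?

Beta(6, 15)

Under Beta–binomial conjugacy the posterior parameters are (α+s, β+f).
So α = 16 − 10 = 6 and β = 31 − 16 = 15.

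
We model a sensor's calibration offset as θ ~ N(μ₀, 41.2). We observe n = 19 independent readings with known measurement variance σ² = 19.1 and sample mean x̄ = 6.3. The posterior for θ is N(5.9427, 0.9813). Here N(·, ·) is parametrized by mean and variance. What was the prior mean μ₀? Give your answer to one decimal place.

The posterior mean is a precision-weighted average: μ_n = (τ₀μ₀ + τ_data·x̄)/(τ₀+τ_data), with τ₀=1/σ₀² and τ_data=n/σ².
Here τ₀ = 1/41.2 = 0.024272 and τ_data = 19/19.1 = 0.994764, so τ_n = 1.019036.
Rearranging for μ₀: μ₀ = (μ_n·τ_n − τ_data·x̄)/τ₀ = (5.9427·1.019036 − 0.994764·6.3) / 0.024272 = -0.211188/0.024272 ≈ -8.7.

μ₀ = -8.7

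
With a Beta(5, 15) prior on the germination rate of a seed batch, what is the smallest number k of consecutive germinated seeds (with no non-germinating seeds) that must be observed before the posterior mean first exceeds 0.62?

After k germinated seeds and 0 non-germinating seeds the posterior is Beta(5+k, 15), with mean (5+k)/(5+15+k).
Set (5+k)/(20+k) > 0.62 and solve: k > (0.62·20 − 5)/(1 − 0.62) = 19.474.
The smallest integer exceeding 19.474 is 20, and checking k=20: (25)/(40) = 0.6250 > 0.62.

k = 20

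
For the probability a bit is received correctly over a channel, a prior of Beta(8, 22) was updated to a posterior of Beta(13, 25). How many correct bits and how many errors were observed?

Under Beta–binomial conjugacy the posterior parameters are (a+s, b+f).
Match parameters: s=13−8=5, f=25−22=3.

5 correct bits and 3 errors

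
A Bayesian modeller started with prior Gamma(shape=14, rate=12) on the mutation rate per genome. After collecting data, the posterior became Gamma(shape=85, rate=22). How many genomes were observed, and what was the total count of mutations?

n = 10 genomes with total 71 mutations

A Gamma(α, β) prior (rate parametrization) on a Poisson rate with n observations summing to S gives posterior Gamma(α+S, β+n).
Matching: Σxᵢ = 85 − 14 = 71 and n = 22 − 12 = 10.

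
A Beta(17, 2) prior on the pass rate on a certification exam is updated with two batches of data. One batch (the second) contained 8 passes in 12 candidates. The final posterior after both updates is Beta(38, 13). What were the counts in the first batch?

13 passes and 7 failures

Because Beta–binomial updating is additive in the counts, the combined data contributed (α_post−α_prior, β_post−β_prior) successes and failures.
Total across both batches: 38−17=21 passes, 13−2=11 failures.
Subtract the second batch: 21−8=13 passes and 11−4=7 failures.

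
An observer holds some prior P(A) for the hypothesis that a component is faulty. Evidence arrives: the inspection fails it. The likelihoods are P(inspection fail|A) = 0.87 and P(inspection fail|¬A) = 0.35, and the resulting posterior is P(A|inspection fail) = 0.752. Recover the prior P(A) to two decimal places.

P(A) = 0.55

Bayes' rule in odds form gives O(A|E) = O(A)·[P(E|A)/P(E|¬A)], hence O(A) = O(A|E)/LR.
Posterior odds = 0.752/(1−0.752) = 3.0323. LR = 0.87/0.35 = 2.4857.
Prior odds = 3.0323/2.4857 = 1.2199, so P(A) = 1.2199/(1+1.2199) ≈ 0.55.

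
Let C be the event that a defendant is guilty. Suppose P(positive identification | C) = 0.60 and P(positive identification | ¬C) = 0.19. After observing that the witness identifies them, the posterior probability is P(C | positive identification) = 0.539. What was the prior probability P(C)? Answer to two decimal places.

In odds form, posterior odds = prior odds × likelihood ratio, so prior odds = posterior odds ÷ LR.
Posterior odds = 0.539/(1−0.539) = 1.1692. LR = 0.60/0.19 = 3.1579.
Prior odds = 1.1692/3.1579 = 0.3702, so P(C) = 0.3702/(1+0.3702) ≈ 0.27.

P(C) = 0.27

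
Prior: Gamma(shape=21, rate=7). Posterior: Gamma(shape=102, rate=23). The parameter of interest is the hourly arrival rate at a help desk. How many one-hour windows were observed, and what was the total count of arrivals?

n = 16 one-hour windows with total 81 arrivals

Gamma–Poisson conjugacy: posterior shape = α + Σxᵢ, posterior rate = β + n.
Matching: Σxᵢ = 102 − 21 = 81 and n = 23 − 7 = 16.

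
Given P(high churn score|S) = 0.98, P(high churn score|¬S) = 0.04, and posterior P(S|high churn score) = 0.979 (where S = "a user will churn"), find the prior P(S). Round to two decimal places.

In odds form, posterior odds = prior odds × likelihood ratio, so prior odds = posterior odds ÷ LR.
Posterior odds = 0.979/(1−0.979) = 46.6190. LR = 0.98/0.04 = 24.5000.
Prior odds = 46.6190/24.5000 = 1.9028, so P(S) = 1.9028/(1+1.9028) ≈ 0.66.

P(S) = 0.66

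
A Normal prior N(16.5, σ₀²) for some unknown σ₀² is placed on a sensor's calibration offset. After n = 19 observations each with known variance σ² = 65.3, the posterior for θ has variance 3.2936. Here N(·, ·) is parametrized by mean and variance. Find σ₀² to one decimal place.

σ₀² = 79.0

Posterior precision equals prior precision plus data precision: 1/σ_n² = 1/σ₀² + n/σ².
So 1/σ₀² = 1/3.2936 − 19/65.3 = 0.303619 − 0.290965 = 0.012654.
Hence σ₀² = 1/0.012654 ≈ 79.0.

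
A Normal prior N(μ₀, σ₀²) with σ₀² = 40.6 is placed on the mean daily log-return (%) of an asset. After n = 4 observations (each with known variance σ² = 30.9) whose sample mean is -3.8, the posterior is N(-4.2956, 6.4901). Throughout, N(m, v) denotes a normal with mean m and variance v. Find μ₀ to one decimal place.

With known observation variance, the Normal–Normal posterior has precision τ_n = τ₀ + n/σ² and mean μ_n = (τ₀μ₀ + (n/σ²)x̄)/τ_n.
Here τ₀ = 1/40.6 = 0.024631 and τ_data = 4/30.9 = 0.129450, so τ_n = 0.154081.
Rearranging for μ₀: μ₀ = (μ_n·τ_n − τ_data·x̄)/τ₀ = (-4.2956·0.154081 − 0.129450·-3.8) / 0.024631 = -0.169960/0.024631 ≈ -6.9.

μ₀ = -6.9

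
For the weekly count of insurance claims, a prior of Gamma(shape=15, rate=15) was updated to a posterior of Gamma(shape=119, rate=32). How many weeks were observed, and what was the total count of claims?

A Gamma(α, β) prior (rate parametrization) on a Poisson rate with n observations summing to S gives posterior Gamma(α+S, β+n).
Matching: Σxᵢ = 119 − 15 = 104 and n = 32 − 15 = 17.

n = 17 weeks with total 104 claims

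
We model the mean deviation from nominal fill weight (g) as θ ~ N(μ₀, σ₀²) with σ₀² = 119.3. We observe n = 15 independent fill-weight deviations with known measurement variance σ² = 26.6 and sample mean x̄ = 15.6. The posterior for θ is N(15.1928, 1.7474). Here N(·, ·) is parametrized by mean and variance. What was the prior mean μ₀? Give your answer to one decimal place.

The posterior mean is a precision-weighted average: μ_n = (τ₀μ₀ + τ_data·x̄)/(τ₀+τ_data), with τ₀=1/σ₀² and τ_data=n/σ².
Here τ₀ = 1/119.3 = 0.008382 and τ_data = 15/26.6 = 0.563910, so τ_n = 0.572292.
Rearranging for μ₀: μ₀ = (μ_n·τ_n − τ_data·x̄)/τ₀ = (15.1928·0.572292 − 0.563910·15.6) / 0.008382 = -0.102278/0.008382 ≈ -12.2.

μ₀ = -12.2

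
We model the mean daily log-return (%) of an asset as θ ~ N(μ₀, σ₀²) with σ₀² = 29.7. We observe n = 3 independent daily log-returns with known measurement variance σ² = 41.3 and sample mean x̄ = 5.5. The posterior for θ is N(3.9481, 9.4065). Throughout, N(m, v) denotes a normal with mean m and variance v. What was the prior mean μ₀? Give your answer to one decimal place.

With known observation variance, the Normal–Normal posterior has precision τ_n = τ₀ + n/σ² and mean μ_n = (τ₀μ₀ + (n/σ²)x̄)/τ_n.
Here τ₀ = 1/29.7 = 0.033670 and τ_data = 3/41.3 = 0.072639, so τ_n = 0.106309.
Rearranging for μ₀: μ₀ = (μ_n·τ_n − τ_data·x̄)/τ₀ = (3.9481·0.106309 − 0.072639·5.5) / 0.033670 = 0.020204/0.033670 ≈ 0.6.

μ₀ = 0.6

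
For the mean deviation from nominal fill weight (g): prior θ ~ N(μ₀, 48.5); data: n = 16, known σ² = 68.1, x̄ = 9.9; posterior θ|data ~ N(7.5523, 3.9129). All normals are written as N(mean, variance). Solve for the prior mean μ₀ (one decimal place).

With known observation variance, the Normal–Normal posterior has precision τ_n = τ₀ + n/σ² and mean μ_n = (τ₀μ₀ + (n/σ²)x̄)/τ_n.
Here τ₀ = 1/48.5 = 0.020619 and τ_data = 16/68.1 = 0.234949, so τ_n = 0.255568.
Rearranging for μ₀: μ₀ = (μ_n·τ_n − τ_data·x̄)/τ₀ = (7.5523·0.255568 − 0.234949·9.9) / 0.020619 = -0.395869/0.020619 ≈ -19.2.

μ₀ = -19.2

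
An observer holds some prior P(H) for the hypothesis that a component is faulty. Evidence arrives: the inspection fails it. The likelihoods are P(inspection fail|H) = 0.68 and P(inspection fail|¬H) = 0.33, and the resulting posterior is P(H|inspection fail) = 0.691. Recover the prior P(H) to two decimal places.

Bayes' rule in odds form gives O(H|E) = O(H)·[P(E|H)/P(E|¬H)], hence O(H) = O(H|E)/LR.
Posterior odds = 0.691/(1−0.691) = 2.2362. LR = 0.68/0.33 = 2.0606.
Prior odds = 2.2362/2.0606 = 1.0852, so P(H) = 1.0852/(1+1.0852) ≈ 0.52.

P(H) = 0.52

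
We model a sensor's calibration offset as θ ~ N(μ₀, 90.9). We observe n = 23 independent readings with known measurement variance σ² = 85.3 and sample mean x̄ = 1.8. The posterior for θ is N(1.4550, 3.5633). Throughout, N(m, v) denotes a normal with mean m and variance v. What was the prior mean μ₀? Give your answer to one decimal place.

With known observation variance, the Normal–Normal posterior has precision τ_n = τ₀ + n/σ² and mean μ_n = (τ₀μ₀ + (n/σ²)x̄)/τ_n.
Here τ₀ = 1/90.9 = 0.011001 and τ_data = 23/85.3 = 0.269637, so τ_n = 0.280638.
Rearranging for μ₀: μ₀ = (μ_n·τ_n − τ_data·x̄)/τ₀ = (1.4550·0.280638 − 0.269637·1.8) / 0.011001 = -0.077018/0.011001 ≈ -7.0.

μ₀ = -7.0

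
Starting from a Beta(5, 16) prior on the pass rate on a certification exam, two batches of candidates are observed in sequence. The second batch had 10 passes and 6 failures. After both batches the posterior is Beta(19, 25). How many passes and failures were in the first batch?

Because Beta–binomial updating is additive in the counts, the combined data contributed (α_post−α_prior, β_post−β_prior) successes and failures.
Total across both batches: 19−5=14 passes, 25−16=9 failures.
Subtract the second batch: 14−10=4 passes and 9−6=3 failures.

4 passes and 3 failures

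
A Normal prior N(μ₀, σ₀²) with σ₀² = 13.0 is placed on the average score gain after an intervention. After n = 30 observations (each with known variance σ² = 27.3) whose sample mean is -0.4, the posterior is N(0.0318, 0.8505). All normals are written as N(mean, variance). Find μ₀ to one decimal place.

The posterior mean is a precision-weighted average: μ_n = (τ₀μ₀ + τ_data·x̄)/(τ₀+τ_data), with τ₀=1/σ₀² and τ_data=n/σ².
Here τ₀ = 1/13.0 = 0.076923 and τ_data = 30/27.3 = 1.098901, so τ_n = 1.175824.
Rearranging for μ₀: μ₀ = (μ_n·τ_n − τ_data·x̄)/τ₀ = (0.0318·1.175824 − 1.098901·-0.4) / 0.076923 = 0.476952/0.076923 ≈ 6.2.

μ₀ = 6.2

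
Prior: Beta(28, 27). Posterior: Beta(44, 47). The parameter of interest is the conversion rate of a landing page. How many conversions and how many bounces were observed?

Under Beta–binomial conjugacy the posterior parameters are (α+s, β+f).
So s = 44 − 28 = 16 and f = 47 − 27 = 20.

16 conversions and 20 bounces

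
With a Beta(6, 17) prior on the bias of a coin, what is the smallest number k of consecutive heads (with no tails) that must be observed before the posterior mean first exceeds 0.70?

k = 34

After k heads and 0 tails the posterior is Beta(6+k, 17), with mean (6+k)/(6+17+k).
Set (6+k)/(23+k) > 0.70 and solve: k > (0.70·23 − 6)/(1 − 0.70) = 33.667.
The smallest integer exceeding 33.667 is 34.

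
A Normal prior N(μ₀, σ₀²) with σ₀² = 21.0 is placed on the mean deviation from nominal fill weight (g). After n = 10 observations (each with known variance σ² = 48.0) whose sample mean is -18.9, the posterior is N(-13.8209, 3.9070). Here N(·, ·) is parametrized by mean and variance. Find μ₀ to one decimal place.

With known observation variance, the Normal–Normal posterior has precision τ_n = τ₀ + n/σ² and mean μ_n = (τ₀μ₀ + (n/σ²)x̄)/τ_n.
Here τ₀ = 1/21.0 = 0.047619 and τ_data = 10/48.0 = 0.208333, so τ_n = 0.255952.
Rearranging for μ₀: μ₀ = (μ_n·τ_n − τ_data·x̄)/τ₀ = (-13.8209·0.255952 − 0.208333·-18.9) / 0.047619 = 0.400007/0.047619 ≈ 8.4.

μ₀ = 8.4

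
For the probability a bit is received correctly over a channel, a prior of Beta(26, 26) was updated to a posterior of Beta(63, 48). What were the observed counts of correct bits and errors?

A Beta(a, b) prior with s successes and f failures in binomial data gives a Beta(a+s, b+f) posterior.
So s = 63 − 26 = 37 and f = 48 − 26 = 22.

37 correct bits and 22 errors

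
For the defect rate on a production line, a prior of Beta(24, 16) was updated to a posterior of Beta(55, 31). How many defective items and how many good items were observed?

31 defective items and 15 good items

Under Beta–binomial conjugacy the posterior parameters are (a+s, b+f).
Match parameters: s=55−24=31, f=31−16=15.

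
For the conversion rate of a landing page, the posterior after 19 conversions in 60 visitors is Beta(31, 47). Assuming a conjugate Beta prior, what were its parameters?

A Beta(a, b) prior with s successes and f failures in binomial data gives a Beta(a+s, b+f) posterior.
Subtract the data counts: 31−19=12, 47−41=6.

Beta(12, 6)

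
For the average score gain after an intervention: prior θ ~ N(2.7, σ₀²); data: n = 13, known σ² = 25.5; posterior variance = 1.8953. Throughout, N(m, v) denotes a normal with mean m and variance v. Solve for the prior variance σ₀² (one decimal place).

For the Normal–Normal model with known σ², precisions add: τ_n = τ₀ + n/σ².
So 1/σ₀² = 1/1.8953 − 13/25.5 = 0.527621 − 0.509804 = 0.017817.
Hence σ₀² = 1/0.017817 ≈ 56.1.

σ₀² = 56.1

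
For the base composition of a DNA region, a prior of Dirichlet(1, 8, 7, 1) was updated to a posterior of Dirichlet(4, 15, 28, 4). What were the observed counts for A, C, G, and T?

counts (3, 7, 21, 3)

For a Dirichlet(α) prior with multinomial counts c, the posterior is Dirichlet(α + c) componentwise.
Counts are posterior − prior componentwise: 4−1=3, 15−8=7, 28−7=21, 4−1=3.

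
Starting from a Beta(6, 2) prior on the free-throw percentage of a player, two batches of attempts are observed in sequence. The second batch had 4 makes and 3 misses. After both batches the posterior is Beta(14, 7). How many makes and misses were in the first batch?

Sequential conjugate updates are equivalent to a single update on the pooled data, so total successes = posterior α − prior α and total failures = posterior β − prior β.
Total across both batches: 14−6=8 makes, 7−2=5 misses.
Subtract the second batch: 8−4=4 makes and 5−3=2 misses.

4 makes and 2 misses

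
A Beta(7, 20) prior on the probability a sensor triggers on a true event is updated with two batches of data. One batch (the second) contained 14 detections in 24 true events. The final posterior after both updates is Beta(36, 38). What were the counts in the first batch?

Because Beta–binomial updating is additive in the counts, the combined data contributed (α_post−α_prior, β_post−β_prior) successes and failures.
Total across both batches: 36−7=29 detections, 38−20=18 misses.
Subtract the second batch: 29−14=15 detections and 18−10=8 misses.

15 detections and 8 misses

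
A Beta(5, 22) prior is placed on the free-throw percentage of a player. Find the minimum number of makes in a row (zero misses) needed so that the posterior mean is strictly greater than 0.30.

k = 5

After k makes and 0 misses the posterior is Beta(5+k, 22), with mean (5+k)/(5+22+k).
Set (5+k)/(27+k) > 0.30 and solve: k > (0.30·27 − 5)/(1 − 0.30) = 4.429.
The smallest integer exceeding 4.429 is 5, and checking k=5: (10)/(32) = 0.3125 > 0.30.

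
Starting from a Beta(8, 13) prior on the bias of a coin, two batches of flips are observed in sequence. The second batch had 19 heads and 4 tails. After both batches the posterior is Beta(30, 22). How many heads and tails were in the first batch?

3 heads and 5 tails

Because Beta–binomial updating is additive in the counts, the combined data contributed (α_post−α_prior, β_post−β_prior) successes and failures.
Total across both batches: 30−8=22 heads, 22−13=9 tails.
Subtract the second batch: 22−19=3 heads and 9−4=5 tails.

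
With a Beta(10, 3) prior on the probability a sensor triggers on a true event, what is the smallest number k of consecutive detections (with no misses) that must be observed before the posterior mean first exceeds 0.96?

k = 63

After k detections and 0 misses the posterior is Beta(10+k, 3), with mean (10+k)/(10+3+k).
Set (10+k)/(13+k) > 0.96 and solve: k > (0.96·13 − 10)/(1 − 0.96) = 62.000.
The smallest integer exceeding 62.000 is 63, and checking k=63: (73)/(76) = 0.9605 > 0.96.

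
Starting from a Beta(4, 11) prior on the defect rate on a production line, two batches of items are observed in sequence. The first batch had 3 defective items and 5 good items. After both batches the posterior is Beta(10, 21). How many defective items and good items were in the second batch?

Sequential conjugate updates are equivalent to a single update on the pooled data, so total successes = posterior α − prior α and total failures = posterior β − prior β.
Total across both batches: 10−4=6 defective items, 21−11=10 good items.
Subtract the first batch: 6−3=3 defective items and 10−5=5 good items.

3 defective items and 5 good items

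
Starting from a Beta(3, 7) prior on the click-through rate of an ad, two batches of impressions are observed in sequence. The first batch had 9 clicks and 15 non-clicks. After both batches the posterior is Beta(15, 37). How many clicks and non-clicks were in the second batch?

3 clicks and 15 non-clicks

Sequential conjugate updates are equivalent to a single update on the pooled data, so total successes = posterior α − prior α and total failures = posterior β − prior β.
Total across both batches: 15−3=12 clicks, 37−7=30 non-clicks.
Subtract the first batch: 12−9=3 clicks and 30−15=15 non-clicks.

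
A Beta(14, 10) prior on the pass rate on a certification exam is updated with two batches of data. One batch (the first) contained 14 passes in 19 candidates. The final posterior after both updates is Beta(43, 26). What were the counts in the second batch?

Sequential conjugate updates are equivalent to a single update on the pooled data, so total successes = posterior α − prior α and total failures = posterior β − prior β.
Total across both batches: 43−14=29 passes, 26−10=16 failures.
Subtract the first batch: 29−14=15 passes and 16−5=11 failures.

15 passes and 11 failures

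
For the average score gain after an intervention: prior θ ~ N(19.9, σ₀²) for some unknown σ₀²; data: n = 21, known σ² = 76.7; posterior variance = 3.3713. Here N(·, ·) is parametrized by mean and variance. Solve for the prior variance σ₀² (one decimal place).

For the Normal–Normal model with known σ², precisions add: τ_n = τ₀ + n/σ².
So 1/σ₀² = 1/3.3713 − 21/76.7 = 0.296621 − 0.273794 = 0.022827.
Hence σ₀² = 1/0.022827 ≈ 43.8.

σ₀² = 43.8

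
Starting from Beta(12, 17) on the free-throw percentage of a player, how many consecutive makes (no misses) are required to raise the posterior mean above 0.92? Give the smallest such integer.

After k makes and 0 misses the posterior is Beta(12+k, 17), with mean (12+k)/(12+17+k).
Set (12+k)/(29+k) > 0.92 and solve: k > (0.92·29 − 12)/(1 − 0.92) = 183.500.
The smallest integer exceeding 183.500 is 184, and checking k=184: (196)/(213) = 0.9202 > 0.92.

k = 184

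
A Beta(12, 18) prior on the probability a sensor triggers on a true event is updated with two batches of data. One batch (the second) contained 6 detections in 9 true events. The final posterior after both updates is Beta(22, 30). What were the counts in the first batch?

4 detections and 9 misses

Because Beta–binomial updating is additive in the counts, the combined data contributed (α_post−α_prior, β_post−β_prior) successes and failures.
Total across both batches: 22−12=10 detections, 30−18=12 misses.
Subtract the second batch: 10−6=4 detections and 12−3=9 misses.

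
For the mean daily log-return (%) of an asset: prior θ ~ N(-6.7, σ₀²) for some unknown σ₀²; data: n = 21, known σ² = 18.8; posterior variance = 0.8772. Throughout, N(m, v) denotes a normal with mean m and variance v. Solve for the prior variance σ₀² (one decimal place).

For the Normal–Normal model with known σ², precisions add: τ_n = τ₀ + n/σ².
So 1/σ₀² = 1/0.8772 − 21/18.8 = 1.139991 − 1.117021 = 0.022970.
Hence σ₀² = 1/0.022970 ≈ 43.5.

σ₀² = 43.5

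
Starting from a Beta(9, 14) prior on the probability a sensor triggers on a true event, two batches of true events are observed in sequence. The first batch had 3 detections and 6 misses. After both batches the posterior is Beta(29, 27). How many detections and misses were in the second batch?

17 detections and 7 misses

Because Beta–binomial updating is additive in the counts, the combined data contributed (α_post−α_prior, β_post−β_prior) successes and failures.
Total across both batches: 29−9=20 detections, 27−14=13 misses.
Subtract the first batch: 20−3=17 detections and 13−6=7 misses.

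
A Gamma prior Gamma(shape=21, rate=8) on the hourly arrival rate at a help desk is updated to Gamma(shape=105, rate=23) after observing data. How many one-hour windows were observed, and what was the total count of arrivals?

A Gamma(α, β) prior (rate parametrization) on a Poisson rate with n observations summing to S gives posterior Gamma(α+S, β+n).
Matching: Σxᵢ = 105 − 21 = 84 and n = 23 − 8 = 15.

n = 15 one-hour windows with total 84 arrivals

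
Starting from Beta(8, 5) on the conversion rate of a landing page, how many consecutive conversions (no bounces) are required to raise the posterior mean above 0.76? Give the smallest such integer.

After k conversions and 0 bounces the posterior is Beta(8+k, 5), with mean (8+k)/(8+5+k).
Set (8+k)/(13+k) > 0.76 and solve: k > (0.76·13 − 8)/(1 − 0.76) = 7.833.
The smallest integer exceeding 7.833 is 8.

k = 8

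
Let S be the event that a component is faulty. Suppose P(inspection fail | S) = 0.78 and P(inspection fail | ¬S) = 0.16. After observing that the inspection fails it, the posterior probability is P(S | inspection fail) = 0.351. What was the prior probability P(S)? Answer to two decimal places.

In odds form, posterior odds = prior odds × likelihood ratio, so prior odds = posterior odds ÷ LR.
Posterior odds = 0.351/(1−0.351) = 0.5408. LR = 0.78/0.16 = 4.8750.
Prior odds = 0.5408/4.8750 = 0.1109, so P(S) = 0.1109/(1+0.1109) ≈ 0.10.

P(S) = 0.10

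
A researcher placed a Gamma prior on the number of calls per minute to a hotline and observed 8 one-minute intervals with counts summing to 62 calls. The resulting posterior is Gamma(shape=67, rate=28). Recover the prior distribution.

Gamma(shape=5, rate=20)

Gamma–Poisson conjugacy: posterior shape = α + Σxᵢ, posterior rate = β + n.
So α = 67 − 62 = 5 and β = 28 − 8 = 20.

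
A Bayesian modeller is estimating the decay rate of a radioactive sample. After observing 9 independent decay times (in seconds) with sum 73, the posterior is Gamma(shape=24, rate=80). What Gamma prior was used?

Gamma–exponential conjugacy: posterior shape = α + n, posterior rate = β + Σtᵢ.
So α = 24 − 9 = 15 and β = 80 − 73 = 7.

Gamma(shape=15, rate=7)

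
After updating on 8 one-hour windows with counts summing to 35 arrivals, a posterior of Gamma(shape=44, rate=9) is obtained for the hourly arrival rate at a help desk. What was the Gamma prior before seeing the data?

Gamma(shape=9, rate=1)

A Gamma(α, β) prior (rate parametrization) on a Poisson rate with n observations summing to S gives posterior Gamma(α+S, β+n).
So α = 44 − 35 = 9 and β = 9 − 8 = 1.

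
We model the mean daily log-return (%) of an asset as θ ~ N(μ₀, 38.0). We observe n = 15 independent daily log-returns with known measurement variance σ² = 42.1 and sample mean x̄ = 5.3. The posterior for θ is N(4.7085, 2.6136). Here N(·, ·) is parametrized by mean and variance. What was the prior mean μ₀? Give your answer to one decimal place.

With known observation variance, the Normal–Normal posterior has precision τ_n = τ₀ + n/σ² and mean μ_n = (τ₀μ₀ + (n/σ²)x̄)/τ_n.
Here τ₀ = 1/38.0 = 0.026316 and τ_data = 15/42.1 = 0.356295, so τ_n = 0.382611.
Rearranging for μ₀: μ₀ = (μ_n·τ_n − τ_data·x̄)/τ₀ = (4.7085·0.382611 − 0.356295·5.3) / 0.026316 = -0.086840/0.026316 ≈ -3.3.

μ₀ = -3.3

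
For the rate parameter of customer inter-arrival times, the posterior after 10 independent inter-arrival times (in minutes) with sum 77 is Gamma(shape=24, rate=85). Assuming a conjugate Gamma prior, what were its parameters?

Gamma(shape=14, rate=8)

Gamma–exponential conjugacy: posterior shape = α + n, posterior rate = β + Σtᵢ.
So α = 24 − 10 = 14 and β = 85 − 77 = 8.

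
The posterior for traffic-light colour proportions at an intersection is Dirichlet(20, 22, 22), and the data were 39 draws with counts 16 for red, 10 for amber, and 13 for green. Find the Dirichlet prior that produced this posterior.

For a Dirichlet(α) prior with multinomial counts c, the posterior is Dirichlet(α + c) componentwise.
Subtract each count from the matching posterior parameter: 20−16=4, 22−10=12, 22−13=9.

Dirichlet(4, 12, 9)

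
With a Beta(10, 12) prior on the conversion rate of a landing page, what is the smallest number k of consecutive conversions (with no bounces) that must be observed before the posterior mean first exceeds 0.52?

k = 4

After k conversions and 0 bounces the posterior is Beta(10+k, 12), with mean (10+k)/(10+12+k).
Set (10+k)/(22+k) > 0.52 and solve: k > (0.52·22 − 10)/(1 − 0.52) = 3.000.
The smallest integer exceeding 3.000 is 4, and checking k=4: (14)/(26) = 0.5385 > 0.52.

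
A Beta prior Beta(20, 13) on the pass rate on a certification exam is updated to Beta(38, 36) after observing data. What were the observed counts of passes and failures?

A Beta(a, b) prior with s successes and f failures in binomial data gives a Beta(a+s, b+f) posterior.
So s = 38 − 20 = 18 and f = 36 − 13 = 23.

18 passes and 23 failures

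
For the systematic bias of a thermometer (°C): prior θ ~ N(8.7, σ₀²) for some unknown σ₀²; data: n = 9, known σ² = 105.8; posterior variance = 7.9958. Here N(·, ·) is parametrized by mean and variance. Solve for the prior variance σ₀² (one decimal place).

Posterior precision equals prior precision plus data precision: 1/σ_n² = 1/σ₀² + n/σ².
So 1/σ₀² = 1/7.9958 − 9/105.8 = 0.125066 − 0.085066 = 0.040000.
Hence σ₀² = 1/0.040000 ≈ 25.0.

σ₀² = 25.0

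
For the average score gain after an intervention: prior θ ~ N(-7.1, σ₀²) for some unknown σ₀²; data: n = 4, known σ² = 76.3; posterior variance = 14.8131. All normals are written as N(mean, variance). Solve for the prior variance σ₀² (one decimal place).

σ₀² = 66.3

For the Normal–Normal model with known σ², precisions add: τ_n = τ₀ + n/σ².
So 1/σ₀² = 1/14.8131 − 4/76.3 = 0.067508 − 0.052425 = 0.015083.
Hence σ₀² = 1/0.015083 ≈ 66.3.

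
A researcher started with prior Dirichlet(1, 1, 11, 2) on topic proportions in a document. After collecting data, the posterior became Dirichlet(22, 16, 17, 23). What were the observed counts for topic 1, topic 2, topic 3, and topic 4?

counts (21, 15, 6, 21)

For a Dirichlet(α) prior with multinomial counts c, the posterior is Dirichlet(α + c) componentwise.
Counts are posterior − prior componentwise: 22−1=21, 16−1=15, 17−11=6, 23−2=21.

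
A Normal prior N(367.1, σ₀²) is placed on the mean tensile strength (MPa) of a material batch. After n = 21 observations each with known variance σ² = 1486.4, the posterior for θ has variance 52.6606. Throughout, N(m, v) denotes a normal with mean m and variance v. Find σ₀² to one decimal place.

σ₀² = 205.7

For the Normal–Normal model with known σ², precisions add: τ_n = τ₀ + n/σ².
So 1/σ₀² = 1/52.6606 − 21/1486.4 = 0.018990 − 0.014128 = 0.004862.
Hence σ₀² = 1/0.004862 ≈ 205.7.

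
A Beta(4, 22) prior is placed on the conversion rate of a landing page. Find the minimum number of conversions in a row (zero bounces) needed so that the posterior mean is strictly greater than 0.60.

After k conversions and 0 bounces the posterior is Beta(4+k, 22), with mean (4+k)/(4+22+k).
Set (4+k)/(26+k) > 0.60 and solve: k > (0.60·26 − 4)/(1 − 0.60) = 29.000.
The smallest integer exceeding 29.000 is 30.

k = 30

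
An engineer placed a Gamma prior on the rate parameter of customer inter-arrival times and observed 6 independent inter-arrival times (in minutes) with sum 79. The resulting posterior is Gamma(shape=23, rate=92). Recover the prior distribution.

For an exponential likelihood with a Gamma(α, β) prior on the rate, n observations with total T give posterior Gamma(α+n, β+T).
So α = 23 − 6 = 17 and β = 92 − 79 = 13.

Gamma(shape=17, rate=13)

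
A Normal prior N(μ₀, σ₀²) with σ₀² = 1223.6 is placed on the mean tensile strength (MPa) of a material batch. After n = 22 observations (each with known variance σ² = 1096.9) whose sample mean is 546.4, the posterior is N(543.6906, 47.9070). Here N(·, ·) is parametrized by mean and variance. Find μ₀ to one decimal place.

μ₀ = 477.2

The posterior mean is a precision-weighted average: μ_n = (τ₀μ₀ + τ_data·x̄)/(τ₀+τ_data), with τ₀=1/σ₀² and τ_data=n/σ².
Here τ₀ = 1/1223.6 = 0.000817 and τ_data = 22/1096.9 = 0.020057, so τ_n = 0.020874.
Rearranging for μ₀: μ₀ = (μ_n·τ_n − τ_data·x̄)/τ₀ = (543.6906·0.020874 − 0.020057·546.4) / 0.000817 = 0.389853/0.000817 ≈ 477.2.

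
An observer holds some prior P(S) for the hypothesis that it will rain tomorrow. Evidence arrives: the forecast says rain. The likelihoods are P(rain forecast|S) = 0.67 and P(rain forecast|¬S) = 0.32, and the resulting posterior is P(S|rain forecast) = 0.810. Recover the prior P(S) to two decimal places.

P(S) = 0.67

In odds form, posterior odds = prior odds × likelihood ratio, so prior odds = posterior odds ÷ LR.
Posterior odds = 0.810/(1−0.810) = 4.2632. LR = 0.67/0.32 = 2.0938.
Prior odds = 4.2632/2.0938 = 2.0361, so P(S) = 2.0361/(1+2.0361) ≈ 0.67.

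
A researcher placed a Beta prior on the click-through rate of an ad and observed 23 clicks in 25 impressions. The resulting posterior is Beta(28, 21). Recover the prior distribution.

Beta(5, 19)

Beta is conjugate to the binomial likelihood: posterior = Beta(a+s, b+f).
Subtract the data counts: 28−23=5, 21−2=19.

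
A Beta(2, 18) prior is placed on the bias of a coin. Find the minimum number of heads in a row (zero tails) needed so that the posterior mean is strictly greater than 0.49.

k = 16

After k heads and 0 tails the posterior is Beta(2+k, 18), with mean (2+k)/(2+18+k).
Set (2+k)/(20+k) > 0.49 and solve: k > (0.49·20 − 2)/(1 − 0.49) = 15.294.
The smallest integer exceeding 15.294 is 16.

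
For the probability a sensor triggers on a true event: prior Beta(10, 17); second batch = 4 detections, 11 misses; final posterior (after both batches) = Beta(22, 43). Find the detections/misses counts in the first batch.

Sequential conjugate updates are equivalent to a single update on the pooled data, so total successes = posterior α − prior α and total failures = posterior β − prior β.
Total across both batches: 22−10=12 detections, 43−17=26 misses.
Subtract the second batch: 12−4=8 detections and 26−11=15 misses.

8 detections and 15 misses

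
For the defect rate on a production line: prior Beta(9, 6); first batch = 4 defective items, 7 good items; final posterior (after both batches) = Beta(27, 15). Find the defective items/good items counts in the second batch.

14 defective items and 2 good items

Sequential conjugate updates are equivalent to a single update on the pooled data, so total successes = posterior α − prior α and total failures = posterior β − prior β.
Total across both batches: 27−9=18 defective items, 15−6=9 good items.
Subtract the first batch: 18−4=14 defective items and 9−7=2 good items.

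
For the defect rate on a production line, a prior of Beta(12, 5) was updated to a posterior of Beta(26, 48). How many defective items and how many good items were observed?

Beta is conjugate to the binomial likelihood: posterior = Beta(a+s, b+f).
So s = 26 − 12 = 14 and f = 48 − 5 = 43.

14 defective items and 43 good items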